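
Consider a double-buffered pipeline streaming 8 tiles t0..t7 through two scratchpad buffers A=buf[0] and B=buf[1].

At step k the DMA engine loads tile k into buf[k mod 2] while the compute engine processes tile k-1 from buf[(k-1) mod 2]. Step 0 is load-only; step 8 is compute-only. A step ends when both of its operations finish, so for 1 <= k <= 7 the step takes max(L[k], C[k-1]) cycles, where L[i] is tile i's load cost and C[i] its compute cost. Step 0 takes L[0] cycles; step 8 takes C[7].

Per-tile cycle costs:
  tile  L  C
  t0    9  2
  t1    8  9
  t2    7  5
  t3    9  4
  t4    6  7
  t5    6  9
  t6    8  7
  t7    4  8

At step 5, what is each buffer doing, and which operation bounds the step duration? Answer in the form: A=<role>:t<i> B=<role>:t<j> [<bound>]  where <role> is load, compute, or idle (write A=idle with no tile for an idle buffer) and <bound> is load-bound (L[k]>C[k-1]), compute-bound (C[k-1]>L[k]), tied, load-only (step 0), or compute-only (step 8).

step 5: A=compute:t4 B=load:t5 [compute-bound]

  0. 9=9c; end=9; A:t0 B:-
  1. max(8,2)=8c; end=17; A:t0 B:t1
  2. max(7,9)=9c; end=26; A:t2 B:t1
  3. max(9,5)=9c; end=35; A:t2 B:t3
  4. max(6,4)=6c; end=41; A:t4 B:t3
  5. max(6,7)=7c; end=48; A:t4 B:t5
  6. max(8,9)=9c; end=57; A:t6 B:t5
  7. max(4,7)=7c; end=64; A:t6 B:t7
  8. 8=8c; end=72; A:t6 B:t7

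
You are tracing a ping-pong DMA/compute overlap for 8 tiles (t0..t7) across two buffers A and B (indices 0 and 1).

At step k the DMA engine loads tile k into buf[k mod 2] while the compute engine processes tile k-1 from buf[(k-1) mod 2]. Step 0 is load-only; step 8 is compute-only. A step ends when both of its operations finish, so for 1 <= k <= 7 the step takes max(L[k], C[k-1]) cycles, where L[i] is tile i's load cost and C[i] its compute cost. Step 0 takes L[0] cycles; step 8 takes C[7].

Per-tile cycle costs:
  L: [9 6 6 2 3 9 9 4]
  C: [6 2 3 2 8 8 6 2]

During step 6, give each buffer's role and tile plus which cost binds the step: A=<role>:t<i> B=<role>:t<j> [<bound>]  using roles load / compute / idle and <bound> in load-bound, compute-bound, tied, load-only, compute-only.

  0. 9=9c; end=9; A:t0 B:-
  1. max(6,6)=6c; end=15; A:t0 B:t1
  2. max(6,2)=6c; end=21; A:t2 B:t1
  3. max(2,3)=3c; end=24; A:t2 B:t3
  4. max(3,2)=3c; end=27; A:t4 B:t3
  5. max(9,8)=9c; end=36; A:t4 B:t5
  6. max(9,8)=9c; end=45; A:t6 B:t5
  7. max(4,6)=6c; end=51; A:t6 B:t7
  8. 2=2c; end=53; A:t6 B:t7

step 6: A=load:t6 B=compute:t5 [load-bound]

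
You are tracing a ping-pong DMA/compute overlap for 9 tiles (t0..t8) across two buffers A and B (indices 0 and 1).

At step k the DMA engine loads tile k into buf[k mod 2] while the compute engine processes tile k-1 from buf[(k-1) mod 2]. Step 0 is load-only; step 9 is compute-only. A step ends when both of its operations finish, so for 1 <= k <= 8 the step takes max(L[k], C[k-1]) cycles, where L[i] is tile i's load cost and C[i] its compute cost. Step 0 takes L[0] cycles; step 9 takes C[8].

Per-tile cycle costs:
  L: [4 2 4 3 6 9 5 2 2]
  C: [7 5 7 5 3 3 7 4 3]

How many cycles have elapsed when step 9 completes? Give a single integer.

end_cycle[9] = 57

[0] DMA t0→A (4c) ∥ CU idle ⇒ 4c, clock 4
[1] DMA t1→B (2c) ∥ CU A:t0 (7c) ⇒ 7c, clock 11
[2] DMA t2→A (4c) ∥ CU B:t1 (5c) ⇒ 5c, clock 16
[3] DMA t3→B (3c) ∥ CU A:t2 (7c) ⇒ 7c, clock 23
[4] DMA t4→A (6c) ∥ CU B:t3 (5c) ⇒ 6c, clock 29
[5] DMA t5→B (9c) ∥ CU A:t4 (3c) ⇒ 9c, clock 38
[6] DMA t6→A (5c) ∥ CU B:t5 (3c) ⇒ 5c, clock 43
[7] DMA t7→B (2c) ∥ CU A:t6 (7c) ⇒ 7c, clock 50
[8] DMA t8→A (2c) ∥ CU B:t7 (4c) ⇒ 4c, clock 54
[9] DMA idle ∥ CU A:t8 (3c) ⇒ 3c, clock 57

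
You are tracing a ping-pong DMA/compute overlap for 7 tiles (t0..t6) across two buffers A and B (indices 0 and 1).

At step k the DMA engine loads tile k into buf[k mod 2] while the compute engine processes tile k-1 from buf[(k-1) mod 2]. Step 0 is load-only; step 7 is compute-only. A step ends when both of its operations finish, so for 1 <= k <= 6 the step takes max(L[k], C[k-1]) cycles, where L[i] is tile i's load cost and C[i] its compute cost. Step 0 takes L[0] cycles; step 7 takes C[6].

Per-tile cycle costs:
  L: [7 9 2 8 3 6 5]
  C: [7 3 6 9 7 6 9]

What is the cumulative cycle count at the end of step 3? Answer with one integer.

  0. 7=7c; end=7; A:t0 B:-
  1. max(9,7)=9c; end=16; A:t0 B:t1
  2. max(2,3)=3c; end=19; A:t2 B:t1
  3. max(8,6)=8c; end=27; A:t2 B:t3
  4. max(3,9)=9c; end=36; A:t4 B:t3
  5. max(6,7)=7c; end=43; A:t4 B:t5
  6. max(5,6)=6c; end=49; A:t6 B:t5
  7. 9=9c; end=58; A:t6 B:t5

end_cycle[3] = 27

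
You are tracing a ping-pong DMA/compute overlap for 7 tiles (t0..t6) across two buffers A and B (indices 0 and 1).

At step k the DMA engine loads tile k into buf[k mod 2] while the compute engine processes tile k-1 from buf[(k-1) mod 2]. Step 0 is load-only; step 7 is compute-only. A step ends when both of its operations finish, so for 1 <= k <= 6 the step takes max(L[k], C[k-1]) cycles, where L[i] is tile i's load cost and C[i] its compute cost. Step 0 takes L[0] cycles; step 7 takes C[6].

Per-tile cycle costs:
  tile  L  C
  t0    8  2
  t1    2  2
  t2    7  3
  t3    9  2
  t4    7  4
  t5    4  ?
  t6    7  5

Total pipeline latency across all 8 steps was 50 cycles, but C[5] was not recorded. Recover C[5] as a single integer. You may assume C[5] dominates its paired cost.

step 0 = dur = L[0]=8 = 8
step 1 = dur = max(L[1]=2, C[0]=2) = 2
step 2 = dur = max(L[2]=7, C[1]=2) = 7
step 3 = dur = max(L[3]=9, C[2]=3) = 9
step 4 = dur = max(L[4]=7, C[3]=2) = 7
step 5 = dur = max(L[5]=4, C[4]=4) = 4
step 6 = dur = max(L[6]=7, C[5]=?) = C[5]  (unknown; binding)
step 7 = dur = C[6]=5 = 5
sum of known step durations = 42
dur[6] = total - known = 50 - 42 = 8
C[5] is the binding max in step 6, so C[5] = dur[6] = 8

C[5] = 8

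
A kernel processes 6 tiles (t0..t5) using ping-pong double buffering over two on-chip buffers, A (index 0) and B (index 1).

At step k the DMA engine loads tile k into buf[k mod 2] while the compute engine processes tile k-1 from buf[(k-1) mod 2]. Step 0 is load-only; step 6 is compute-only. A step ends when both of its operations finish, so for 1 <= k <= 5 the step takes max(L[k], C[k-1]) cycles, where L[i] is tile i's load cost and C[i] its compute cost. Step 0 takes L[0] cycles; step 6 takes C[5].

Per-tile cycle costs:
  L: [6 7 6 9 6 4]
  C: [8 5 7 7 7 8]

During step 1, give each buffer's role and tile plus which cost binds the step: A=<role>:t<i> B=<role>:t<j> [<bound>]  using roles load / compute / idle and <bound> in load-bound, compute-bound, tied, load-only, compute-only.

[0] DMA t0→A (6c) ∥ CU idle ⇒ 6c, clock 6
[1] DMA t1→B (7c) ∥ CU A:t0 (8c) ⇒ 8c, clock 14
[2] DMA t2→A (6c) ∥ CU B:t1 (5c) ⇒ 6c, clock 20
[3] DMA t3→B (9c) ∥ CU A:t2 (7c) ⇒ 9c, clock 29
[4] DMA t4→A (6c) ∥ CU B:t3 (7c) ⇒ 7c, clock 36
[5] DMA t5→B (4c) ∥ CU A:t4 (7c) ⇒ 7c, clock 43
[6] DMA idle ∥ CU B:t5 (8c) ⇒ 8c, clock 51

step 1: A=compute:t0 B=load:t1 [compute-bound]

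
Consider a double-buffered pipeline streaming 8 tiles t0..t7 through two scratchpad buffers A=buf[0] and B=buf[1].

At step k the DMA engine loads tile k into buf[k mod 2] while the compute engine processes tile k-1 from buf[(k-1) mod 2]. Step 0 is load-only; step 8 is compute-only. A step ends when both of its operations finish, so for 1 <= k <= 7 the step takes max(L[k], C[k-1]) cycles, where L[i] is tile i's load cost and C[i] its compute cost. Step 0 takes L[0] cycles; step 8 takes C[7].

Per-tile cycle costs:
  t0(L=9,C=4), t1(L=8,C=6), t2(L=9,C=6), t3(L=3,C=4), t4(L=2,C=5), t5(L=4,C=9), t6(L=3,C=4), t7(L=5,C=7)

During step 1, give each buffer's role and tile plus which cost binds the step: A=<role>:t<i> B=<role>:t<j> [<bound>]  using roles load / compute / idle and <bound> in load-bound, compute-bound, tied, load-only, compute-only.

step 1: A=compute:t0 B=load:t1 [load-bound]

step 0: L[0]=9 → dur=9, Σ=9 | A=load:t0 B=idle [load-only]
step 1: L[1]=8 C[0]=4 → dur=8, Σ=17 | A=compute:t0 B=load:t1 [load-bound]
step 2: L[2]=9 C[1]=6 → dur=9, Σ=26 | A=load:t2 B=compute:t1 [load-bound]
step 3: L[3]=3 C[2]=6 → dur=6, Σ=32 | A=compute:t2 B=load:t3 [compute-bound]
step 4: L[4]=2 C[3]=4 → dur=4, Σ=36 | A=load:t4 B=compute:t3 [compute-bound]
step 5: L[5]=4 C[4]=5 → dur=5, Σ=41 | A=compute:t4 B=load:t5 [compute-bound]
step 6: L[6]=3 C[5]=9 → dur=9, Σ=50 | A=load:t6 B=compute:t5 [compute-bound]
step 7: L[7]=5 C[6]=4 → dur=5, Σ=55 | A=compute:t6 B=load:t7 [load-bound]
step 8: C[7]=7 → dur=7, Σ=62 | A=idle B=compute:t7 [compute-only]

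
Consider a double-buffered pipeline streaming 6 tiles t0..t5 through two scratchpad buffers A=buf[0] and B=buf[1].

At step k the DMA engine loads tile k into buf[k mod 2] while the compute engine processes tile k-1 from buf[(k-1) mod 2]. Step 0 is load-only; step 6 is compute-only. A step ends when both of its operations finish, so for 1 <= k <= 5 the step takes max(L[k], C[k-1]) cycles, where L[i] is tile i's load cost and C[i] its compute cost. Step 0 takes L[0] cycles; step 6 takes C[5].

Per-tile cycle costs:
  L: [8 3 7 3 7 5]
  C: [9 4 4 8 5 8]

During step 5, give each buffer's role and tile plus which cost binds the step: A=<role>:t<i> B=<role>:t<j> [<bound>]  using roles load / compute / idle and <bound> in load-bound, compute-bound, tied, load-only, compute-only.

[0] DMA t0→A (8c) ∥ CU idle ⇒ 8c, clock 8
[1] DMA t1→B (3c) ∥ CU A:t0 (9c) ⇒ 9c, clock 17
[2] DMA t2→A (7c) ∥ CU B:t1 (4c) ⇒ 7c, clock 24
[3] DMA t3→B (3c) ∥ CU A:t2 (4c) ⇒ 4c, clock 28
[4] DMA t4→A (7c) ∥ CU B:t3 (8c) ⇒ 8c, clock 36
[5] DMA t5→B (5c) ∥ CU A:t4 (5c) ⇒ 5c, clock 41
[6] DMA idle ∥ CU B:t5 (8c) ⇒ 8c, clock 49

step 5: A=compute:t4 B=load:t5 [tied]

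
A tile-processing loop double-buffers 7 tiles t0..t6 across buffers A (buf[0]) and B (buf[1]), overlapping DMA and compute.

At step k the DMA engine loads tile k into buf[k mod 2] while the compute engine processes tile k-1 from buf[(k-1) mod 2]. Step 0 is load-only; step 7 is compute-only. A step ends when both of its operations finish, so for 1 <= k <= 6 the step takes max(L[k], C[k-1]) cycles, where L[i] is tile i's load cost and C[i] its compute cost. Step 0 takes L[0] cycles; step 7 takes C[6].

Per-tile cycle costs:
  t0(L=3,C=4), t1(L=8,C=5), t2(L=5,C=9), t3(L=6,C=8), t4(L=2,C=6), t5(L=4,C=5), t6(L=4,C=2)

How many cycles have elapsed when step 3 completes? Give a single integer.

end_cycle[3] = 25

step 0: L[0]=3 → dur=3, Σ=3 | A=load:t0 B=idle [load-only]
step 1: L[1]=8 C[0]=4 → dur=8, Σ=11 | A=compute:t0 B=load:t1 [load-bound]
step 2: L[2]=5 C[1]=5 → dur=5, Σ=16 | A=load:t2 B=compute:t1 [tied]
step 3: L[3]=6 C[2]=9 → dur=9, Σ=25 | A=compute:t2 B=load:t3 [compute-bound]
step 4: L[4]=2 C[3]=8 → dur=8, Σ=33 | A=load:t4 B=compute:t3 [compute-bound]
step 5: L[5]=4 C[4]=6 → dur=6, Σ=39 | A=compute:t4 B=load:t5 [compute-bound]
step 6: L[6]=4 C[5]=5 → dur=5, Σ=44 | A=load:t6 B=compute:t5 [compute-bound]
step 7: C[6]=2 → dur=2, Σ=46 | A=compute:t6 B=idle [compute-only]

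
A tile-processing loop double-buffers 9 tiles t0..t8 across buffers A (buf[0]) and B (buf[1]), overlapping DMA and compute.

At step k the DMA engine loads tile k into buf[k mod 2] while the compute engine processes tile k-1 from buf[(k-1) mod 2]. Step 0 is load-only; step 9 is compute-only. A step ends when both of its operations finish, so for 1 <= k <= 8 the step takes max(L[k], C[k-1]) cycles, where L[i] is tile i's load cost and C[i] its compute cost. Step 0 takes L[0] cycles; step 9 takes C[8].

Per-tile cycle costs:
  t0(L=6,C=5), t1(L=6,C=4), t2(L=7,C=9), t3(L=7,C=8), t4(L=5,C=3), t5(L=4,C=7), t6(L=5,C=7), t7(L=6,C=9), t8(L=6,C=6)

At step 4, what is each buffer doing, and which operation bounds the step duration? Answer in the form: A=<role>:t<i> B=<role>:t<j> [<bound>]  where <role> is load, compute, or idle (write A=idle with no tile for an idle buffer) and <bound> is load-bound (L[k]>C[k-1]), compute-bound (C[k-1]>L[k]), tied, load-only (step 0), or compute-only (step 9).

[0] DMA t0→A (6c) ∥ CU idle ⇒ 6c, clock 6
[1] DMA t1→B (6c) ∥ CU A:t0 (5c) ⇒ 6c, clock 12
[2] DMA t2→A (7c) ∥ CU B:t1 (4c) ⇒ 7c, clock 19
[3] DMA t3→B (7c) ∥ CU A:t2 (9c) ⇒ 9c, clock 28
[4] DMA t4→A (5c) ∥ CU B:t3 (8c) ⇒ 8c, clock 36
[5] DMA t5→B (4c) ∥ CU A:t4 (3c) ⇒ 4c, clock 40
[6] DMA t6→A (5c) ∥ CU B:t5 (7c) ⇒ 7c, clock 47
[7] DMA t7→B (6c) ∥ CU A:t6 (7c) ⇒ 7c, clock 54
[8] DMA t8→A (6c) ∥ CU B:t7 (9c) ⇒ 9c, clock 63
[9] DMA idle ∥ CU A:t8 (6c) ⇒ 6c, clock 69

step 4: A=load:t4 B=compute:t3 [compute-bound]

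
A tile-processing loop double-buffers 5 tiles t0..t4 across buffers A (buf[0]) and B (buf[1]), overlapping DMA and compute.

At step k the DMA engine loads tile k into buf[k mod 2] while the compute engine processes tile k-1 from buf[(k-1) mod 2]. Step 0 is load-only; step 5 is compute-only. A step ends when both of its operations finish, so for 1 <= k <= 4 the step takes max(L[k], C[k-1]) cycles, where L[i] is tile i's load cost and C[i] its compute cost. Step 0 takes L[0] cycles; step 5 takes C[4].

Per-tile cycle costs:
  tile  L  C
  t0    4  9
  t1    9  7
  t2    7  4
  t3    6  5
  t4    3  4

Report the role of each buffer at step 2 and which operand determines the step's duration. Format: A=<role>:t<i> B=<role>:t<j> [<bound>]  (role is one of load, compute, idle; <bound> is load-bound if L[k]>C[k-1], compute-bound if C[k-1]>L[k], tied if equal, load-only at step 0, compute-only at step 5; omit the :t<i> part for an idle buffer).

step 2: A=load:t2 B=compute:t1 [tied]

[0] DMA t0→A (4c) ∥ CU idle ⇒ 4c, clock 4
[1] DMA t1→B (9c) ∥ CU A:t0 (9c) ⇒ 9c, clock 13
[2] DMA t2→A (7c) ∥ CU B:t1 (7c) ⇒ 7c, clock 20
[3] DMA t3→B (6c) ∥ CU A:t2 (4c) ⇒ 6c, clock 26
[4] DMA t4→A (3c) ∥ CU B:t3 (5c) ⇒ 5c, clock 31
[5] DMA idle ∥ CU A:t4 (4c) ⇒ 4c, clock 35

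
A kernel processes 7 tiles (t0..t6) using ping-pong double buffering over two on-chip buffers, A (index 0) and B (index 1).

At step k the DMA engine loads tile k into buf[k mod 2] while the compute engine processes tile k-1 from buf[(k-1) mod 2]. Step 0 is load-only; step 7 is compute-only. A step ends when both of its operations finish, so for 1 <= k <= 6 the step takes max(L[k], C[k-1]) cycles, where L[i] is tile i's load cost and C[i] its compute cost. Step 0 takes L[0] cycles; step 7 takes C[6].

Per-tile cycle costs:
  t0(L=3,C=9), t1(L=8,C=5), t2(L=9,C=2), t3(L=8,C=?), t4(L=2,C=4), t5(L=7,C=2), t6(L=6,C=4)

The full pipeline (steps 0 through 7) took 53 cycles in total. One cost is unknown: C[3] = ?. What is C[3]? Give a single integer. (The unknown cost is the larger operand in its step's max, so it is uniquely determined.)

C[3] = 7

step 0 → dur = L[0]=3 = 3
step 1 → dur = max(L[1]=8, C[0]=9) = 9
step 2 → dur = max(L[2]=9, C[1]=5) = 9
step 3 → dur = max(L[3]=8, C[2]=2) = 8
step 4 → dur = max(L[4]=2, C[3]=?) = C[3]  (unknown; binding)
step 5 → dur = max(L[5]=7, C[4]=4) = 7
step 6 → dur = max(L[6]=6, C[5]=2) = 6
step 7 → dur = C[6]=4 = 4
sum of known step durations = 46
dur[4] = total - known = 53 - 46 = 7
C[3] is the binding max in step 4, so C[3] = dur[4] = 7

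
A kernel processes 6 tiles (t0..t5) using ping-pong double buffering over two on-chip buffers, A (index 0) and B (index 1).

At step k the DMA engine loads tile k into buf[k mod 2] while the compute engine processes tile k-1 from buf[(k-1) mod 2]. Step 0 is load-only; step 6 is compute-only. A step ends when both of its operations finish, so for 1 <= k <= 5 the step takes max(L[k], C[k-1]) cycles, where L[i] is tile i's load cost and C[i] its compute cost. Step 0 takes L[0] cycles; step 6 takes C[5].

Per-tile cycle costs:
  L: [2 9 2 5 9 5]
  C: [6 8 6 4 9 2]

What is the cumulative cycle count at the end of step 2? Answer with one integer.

  0. 2=2c; end=2; A:t0 B:-
  1. max(9,6)=9c; end=11; A:t0 B:t1
  2. max(2,8)=8c; end=19; A:t2 B:t1
  3. max(5,6)=6c; end=25; A:t2 B:t3
  4. max(9,4)=9c; end=34; A:t4 B:t3
  5. max(5,9)=9c; end=43; A:t4 B:t5
  6. 2=2c; end=45; A:t4 B:t5

end_cycle[2] = 19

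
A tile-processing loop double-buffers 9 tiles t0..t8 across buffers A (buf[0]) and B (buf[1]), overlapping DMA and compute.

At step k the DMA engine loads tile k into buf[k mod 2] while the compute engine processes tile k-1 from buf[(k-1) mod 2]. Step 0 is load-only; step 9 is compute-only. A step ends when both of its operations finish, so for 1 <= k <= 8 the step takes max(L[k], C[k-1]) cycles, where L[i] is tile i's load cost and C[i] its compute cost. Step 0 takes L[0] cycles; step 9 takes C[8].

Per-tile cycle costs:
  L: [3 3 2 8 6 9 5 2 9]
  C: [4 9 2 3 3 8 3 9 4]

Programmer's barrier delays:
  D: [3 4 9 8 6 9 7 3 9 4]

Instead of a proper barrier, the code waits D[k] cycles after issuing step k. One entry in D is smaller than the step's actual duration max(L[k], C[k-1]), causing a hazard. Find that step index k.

k=0 barrier L[0]=3→3c, D[0]=3 ok
k=1 barrier max(L[1]=3,C[0]=4)→4c, D[1]=4 ok
k=2 barrier max(L[2]=2,C[1]=9)→9c, D[2]=9 ok
k=3 barrier max(L[3]=8,C[2]=2)→8c, D[3]=8 ok
k=4 barrier max(L[4]=6,C[3]=3)→6c, D[4]=6 ok
k=5 barrier max(L[5]=9,C[4]=3)→9c, D[5]=9 ok
k=6 barrier max(L[6]=5,C[5]=8)→8c, D[6]=7 SHORT
k=7 barrier max(L[7]=2,C[6]=3)→3c, D[7]=3 ok
k=8 barrier max(L[8]=9,C[7]=9)→9c, D[8]=9 ok
k=9 barrier C[8]=4→4c, D[9]=4 ok

hazard at step 6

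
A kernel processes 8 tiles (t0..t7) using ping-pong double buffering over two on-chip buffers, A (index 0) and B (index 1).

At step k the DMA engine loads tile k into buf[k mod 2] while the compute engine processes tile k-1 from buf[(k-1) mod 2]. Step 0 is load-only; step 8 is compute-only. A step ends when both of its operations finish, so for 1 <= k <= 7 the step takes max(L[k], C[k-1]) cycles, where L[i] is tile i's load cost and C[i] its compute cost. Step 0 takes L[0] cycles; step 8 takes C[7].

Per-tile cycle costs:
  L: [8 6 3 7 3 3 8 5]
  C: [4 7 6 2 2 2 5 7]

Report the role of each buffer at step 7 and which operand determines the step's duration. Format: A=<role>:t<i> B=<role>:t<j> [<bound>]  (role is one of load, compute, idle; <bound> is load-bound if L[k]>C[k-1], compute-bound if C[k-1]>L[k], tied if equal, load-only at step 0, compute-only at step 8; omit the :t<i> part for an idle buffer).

step 7: A=compute:t6 B=load:t7 [tied]

k=0 load=t0/8c comp=- wait=8 total=8
k=1 load=t1/6c comp=t0/4c wait=6 total=14
k=2 load=t2/3c comp=t1/7c wait=7 total=21
k=3 load=t3/7c comp=t2/6c wait=7 total=28
k=4 load=t4/3c comp=t3/2c wait=3 total=31
k=5 load=t5/3c comp=t4/2c wait=3 total=34
k=6 load=t6/8c comp=t5/2c wait=8 total=42
k=7 load=t7/5c comp=t6/5c wait=5 total=47
k=8 load=- comp=t7/7c wait=7 total=54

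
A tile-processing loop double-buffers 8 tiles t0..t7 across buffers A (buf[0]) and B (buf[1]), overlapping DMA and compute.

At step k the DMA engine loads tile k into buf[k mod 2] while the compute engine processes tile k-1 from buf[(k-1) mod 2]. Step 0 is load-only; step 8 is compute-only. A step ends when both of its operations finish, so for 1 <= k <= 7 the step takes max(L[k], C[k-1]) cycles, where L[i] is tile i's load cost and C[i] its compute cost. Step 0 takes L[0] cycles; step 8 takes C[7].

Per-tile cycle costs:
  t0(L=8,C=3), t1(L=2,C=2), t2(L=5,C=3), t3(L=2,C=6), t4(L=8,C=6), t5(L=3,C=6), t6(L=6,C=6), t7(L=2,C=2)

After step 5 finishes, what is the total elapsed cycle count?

end_cycle[5] = 33

k=0 load=t0/8c comp=- wait=8 total=8
k=1 load=t1/2c comp=t0/3c wait=3 total=11
k=2 load=t2/5c comp=t1/2c wait=5 total=16
k=3 load=t3/2c comp=t2/3c wait=3 total=19
k=4 load=t4/8c comp=t3/6c wait=8 total=27
k=5 load=t5/3c comp=t4/6c wait=6 total=33
k=6 load=t6/6c comp=t5/6c wait=6 total=39
k=7 load=t7/2c comp=t6/6c wait=6 total=45
k=8 load=- comp=t7/2c wait=2 total=47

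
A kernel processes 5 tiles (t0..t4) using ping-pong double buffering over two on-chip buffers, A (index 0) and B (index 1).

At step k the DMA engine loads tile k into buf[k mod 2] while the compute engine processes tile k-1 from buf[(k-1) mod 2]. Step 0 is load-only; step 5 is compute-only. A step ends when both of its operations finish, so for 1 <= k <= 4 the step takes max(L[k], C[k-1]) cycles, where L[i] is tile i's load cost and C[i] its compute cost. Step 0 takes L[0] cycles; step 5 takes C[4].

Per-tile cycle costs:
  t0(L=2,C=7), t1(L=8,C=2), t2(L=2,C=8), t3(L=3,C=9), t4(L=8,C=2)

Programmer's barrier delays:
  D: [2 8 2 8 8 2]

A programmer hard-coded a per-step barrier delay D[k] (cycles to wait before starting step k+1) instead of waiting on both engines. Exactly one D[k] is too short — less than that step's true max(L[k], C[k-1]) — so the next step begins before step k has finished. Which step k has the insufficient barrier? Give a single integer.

hazard at step 4

step 0: need L[0]=2 = 2; D[0]=2 ok
step 1: need max(L[1]=8,C[0]=7) = 8; D[1]=8 ok
step 2: need max(L[2]=2,C[1]=2) = 2; D[2]=2 ok
step 3: need max(L[3]=3,C[2]=8) = 8; D[3]=8 ok
step 4: need max(L[4]=8,C[3]=9) = 9; D[4]=8 SHORT
step 5: need C[4]=2 = 2; D[5]=2 ok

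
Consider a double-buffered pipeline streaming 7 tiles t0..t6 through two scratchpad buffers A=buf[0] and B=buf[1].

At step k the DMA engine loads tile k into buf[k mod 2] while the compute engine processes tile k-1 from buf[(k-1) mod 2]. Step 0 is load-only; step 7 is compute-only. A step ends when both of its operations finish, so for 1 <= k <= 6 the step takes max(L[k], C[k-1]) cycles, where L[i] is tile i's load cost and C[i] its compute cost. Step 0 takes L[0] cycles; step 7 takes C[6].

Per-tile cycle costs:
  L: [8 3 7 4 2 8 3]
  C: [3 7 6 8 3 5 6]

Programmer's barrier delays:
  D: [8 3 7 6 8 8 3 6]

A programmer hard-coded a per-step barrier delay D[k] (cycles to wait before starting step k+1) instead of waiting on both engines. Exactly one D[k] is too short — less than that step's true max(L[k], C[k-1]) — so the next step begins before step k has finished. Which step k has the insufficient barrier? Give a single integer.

k=0 barrier L[0]=8→8c, D[0]=8 ok
k=1 barrier max(L[1]=3,C[0]=3)→3c, D[1]=3 ok
k=2 barrier max(L[2]=7,C[1]=7)→7c, D[2]=7 ok
k=3 barrier max(L[3]=4,C[2]=6)→6c, D[3]=6 ok
k=4 barrier max(L[4]=2,C[3]=8)→8c, D[4]=8 ok
k=5 barrier max(L[5]=8,C[4]=3)→8c, D[5]=8 ok
k=6 barrier max(L[6]=3,C[5]=5)→5c, D[6]=3 SHORT
k=7 barrier C[6]=6→6c, D[7]=6 ok

hazard at step 6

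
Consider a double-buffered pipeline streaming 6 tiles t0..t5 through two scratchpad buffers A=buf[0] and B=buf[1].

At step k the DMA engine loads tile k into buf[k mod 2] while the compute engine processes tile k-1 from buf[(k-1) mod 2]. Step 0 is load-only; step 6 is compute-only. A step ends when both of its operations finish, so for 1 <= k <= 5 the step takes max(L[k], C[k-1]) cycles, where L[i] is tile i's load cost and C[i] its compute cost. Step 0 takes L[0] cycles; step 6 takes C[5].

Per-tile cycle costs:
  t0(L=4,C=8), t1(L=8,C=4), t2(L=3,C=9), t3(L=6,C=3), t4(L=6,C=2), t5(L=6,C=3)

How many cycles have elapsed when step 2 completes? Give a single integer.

step 0: L[0]=4 → dur=4, Σ=4 | A=load:t0 B=idle [load-only]
step 1: L[1]=8 C[0]=8 → dur=8, Σ=12 | A=compute:t0 B=load:t1 [tied]
step 2: L[2]=3 C[1]=4 → dur=4, Σ=16 | A=load:t2 B=compute:t1 [compute-bound]
step 3: L[3]=6 C[2]=9 → dur=9, Σ=25 | A=compute:t2 B=load:t3 [compute-bound]
step 4: L[4]=6 C[3]=3 → dur=6, Σ=31 | A=load:t4 B=compute:t3 [load-bound]
step 5: L[5]=6 C[4]=2 → dur=6, Σ=37 | A=compute:t4 B=load:t5 [load-bound]
step 6: C[5]=3 → dur=3, Σ=40 | A=idle B=compute:t5 [compute-only]

end_cycle[2] = 16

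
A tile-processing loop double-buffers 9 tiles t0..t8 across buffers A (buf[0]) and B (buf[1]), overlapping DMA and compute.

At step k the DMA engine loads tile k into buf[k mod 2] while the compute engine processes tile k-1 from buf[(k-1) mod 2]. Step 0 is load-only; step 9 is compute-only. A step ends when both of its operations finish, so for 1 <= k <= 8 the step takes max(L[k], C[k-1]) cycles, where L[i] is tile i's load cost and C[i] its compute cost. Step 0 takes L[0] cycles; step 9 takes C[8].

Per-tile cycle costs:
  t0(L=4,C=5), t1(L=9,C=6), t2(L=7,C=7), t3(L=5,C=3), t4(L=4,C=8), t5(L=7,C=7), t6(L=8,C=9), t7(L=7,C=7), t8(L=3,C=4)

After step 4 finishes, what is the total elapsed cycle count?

end_cycle[4] = 31

step 0: L[0]=4 → dur=4, Σ=4 | A=load:t0 B=idle [load-only]
step 1: L[1]=9 C[0]=5 → dur=9, Σ=13 | A=compute:t0 B=load:t1 [load-bound]
step 2: L[2]=7 C[1]=6 → dur=7, Σ=20 | A=load:t2 B=compute:t1 [load-bound]
step 3: L[3]=5 C[2]=7 → dur=7, Σ=27 | A=compute:t2 B=load:t3 [compute-bound]
step 4: L[4]=4 C[3]=3 → dur=4, Σ=31 | A=load:t4 B=compute:t3 [load-bound]
step 5: L[5]=7 C[4]=8 → dur=8, Σ=39 | A=compute:t4 B=load:t5 [compute-bound]
step 6: L[6]=8 C[5]=7 → dur=8, Σ=47 | A=load:t6 B=compute:t5 [load-bound]
step 7: L[7]=7 C[6]=9 → dur=9, Σ=56 | A=compute:t6 B=load:t7 [compute-bound]
step 8: L[8]=3 C[7]=7 → dur=7, Σ=63 | A=load:t8 B=compute:t7 [compute-bound]
step 9: C[8]=4 → dur=4, Σ=67 | A=compute:t8 B=idle [compute-only]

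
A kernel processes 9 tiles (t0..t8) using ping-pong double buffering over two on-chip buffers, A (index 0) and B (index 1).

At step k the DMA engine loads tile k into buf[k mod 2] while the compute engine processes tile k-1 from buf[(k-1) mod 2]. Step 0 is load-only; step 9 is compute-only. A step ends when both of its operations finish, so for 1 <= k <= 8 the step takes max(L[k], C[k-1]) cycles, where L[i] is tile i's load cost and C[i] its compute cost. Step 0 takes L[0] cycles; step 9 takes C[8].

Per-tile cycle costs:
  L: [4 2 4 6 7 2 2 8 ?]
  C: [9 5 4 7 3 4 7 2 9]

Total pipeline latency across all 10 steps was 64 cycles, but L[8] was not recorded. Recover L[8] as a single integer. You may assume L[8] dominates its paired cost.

L[8] = 9

step 0 → dur = L[0]=4 = 4
step 1 → dur = max(L[1]=2, C[0]=9) = 9
step 2 → dur = max(L[2]=4, C[1]=5) = 5
step 3 → dur = max(L[3]=6, C[2]=4) = 6
step 4 → dur = max(L[4]=7, C[3]=7) = 7
step 5 → dur = max(L[5]=2, C[4]=3) = 3
step 6 → dur = max(L[6]=2, C[5]=4) = 4
step 7 → dur = max(L[7]=8, C[6]=7) = 8
step 8 → dur = max(L[8]=?, C[7]=2) = L[8]  (unknown; binding)
step 9 → dur = C[8]=9 = 9
sum of known step durations = 55
dur[8] = total - known = 64 - 55 = 9
L[8] is the binding max in step 8, so L[8] = dur[8] = 9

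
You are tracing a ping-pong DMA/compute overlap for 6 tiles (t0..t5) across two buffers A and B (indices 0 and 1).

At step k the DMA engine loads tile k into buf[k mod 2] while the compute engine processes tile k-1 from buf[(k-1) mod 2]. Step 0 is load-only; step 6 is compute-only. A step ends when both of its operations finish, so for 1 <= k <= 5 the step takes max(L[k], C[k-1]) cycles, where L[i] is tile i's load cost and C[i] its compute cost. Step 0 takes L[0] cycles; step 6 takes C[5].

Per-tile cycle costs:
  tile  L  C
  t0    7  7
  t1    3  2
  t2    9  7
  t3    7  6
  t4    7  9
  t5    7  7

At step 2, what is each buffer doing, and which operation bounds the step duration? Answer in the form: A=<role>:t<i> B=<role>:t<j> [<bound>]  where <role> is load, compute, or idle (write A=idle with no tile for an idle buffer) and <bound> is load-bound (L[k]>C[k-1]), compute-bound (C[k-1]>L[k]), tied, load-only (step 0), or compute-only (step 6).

step 0: L[0]=7 → dur=7, Σ=7 | A=load:t0 B=idle [load-only]
step 1: L[1]=3 C[0]=7 → dur=7, Σ=14 | A=compute:t0 B=load:t1 [compute-bound]
step 2: L[2]=9 C[1]=2 → dur=9, Σ=23 | A=load:t2 B=compute:t1 [load-bound]
step 3: L[3]=7 C[2]=7 → dur=7, Σ=30 | A=compute:t2 B=load:t3 [tied]
step 4: L[4]=7 C[3]=6 → dur=7, Σ=37 | A=load:t4 B=compute:t3 [load-bound]
step 5: L[5]=7 C[4]=9 → dur=9, Σ=46 | A=compute:t4 B=load:t5 [compute-bound]
step 6: C[5]=7 → dur=7, Σ=53 | A=idle B=compute:t5 [compute-only]

step 2: A=load:t2 B=compute:t1 [load-bound]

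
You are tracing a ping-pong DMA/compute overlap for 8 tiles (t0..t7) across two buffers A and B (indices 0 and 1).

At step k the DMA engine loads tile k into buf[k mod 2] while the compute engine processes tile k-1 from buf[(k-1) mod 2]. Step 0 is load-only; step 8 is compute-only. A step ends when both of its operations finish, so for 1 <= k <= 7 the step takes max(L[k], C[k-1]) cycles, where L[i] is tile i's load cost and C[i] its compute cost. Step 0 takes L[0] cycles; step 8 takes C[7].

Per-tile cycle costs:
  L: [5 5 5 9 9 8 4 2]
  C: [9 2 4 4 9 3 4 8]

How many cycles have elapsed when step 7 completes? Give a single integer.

end_cycle[7] = 54

[0] DMA t0→A (5c) ∥ CU idle ⇒ 5c, clock 5
[1] DMA t1→B (5c) ∥ CU A:t0 (9c) ⇒ 9c, clock 14
[2] DMA t2→A (5c) ∥ CU B:t1 (2c) ⇒ 5c, clock 19
[3] DMA t3→B (9c) ∥ CU A:t2 (4c) ⇒ 9c, clock 28
[4] DMA t4→A (9c) ∥ CU B:t3 (4c) ⇒ 9c, clock 37
[5] DMA t5→B (8c) ∥ CU A:t4 (9c) ⇒ 9c, clock 46
[6] DMA t6→A (4c) ∥ CU B:t5 (3c) ⇒ 4c, clock 50
[7] DMA t7→B (2c) ∥ CU A:t6 (4c) ⇒ 4c, clock 54
[8] DMA idle ∥ CU B:t7 (8c) ⇒ 8c, clock 62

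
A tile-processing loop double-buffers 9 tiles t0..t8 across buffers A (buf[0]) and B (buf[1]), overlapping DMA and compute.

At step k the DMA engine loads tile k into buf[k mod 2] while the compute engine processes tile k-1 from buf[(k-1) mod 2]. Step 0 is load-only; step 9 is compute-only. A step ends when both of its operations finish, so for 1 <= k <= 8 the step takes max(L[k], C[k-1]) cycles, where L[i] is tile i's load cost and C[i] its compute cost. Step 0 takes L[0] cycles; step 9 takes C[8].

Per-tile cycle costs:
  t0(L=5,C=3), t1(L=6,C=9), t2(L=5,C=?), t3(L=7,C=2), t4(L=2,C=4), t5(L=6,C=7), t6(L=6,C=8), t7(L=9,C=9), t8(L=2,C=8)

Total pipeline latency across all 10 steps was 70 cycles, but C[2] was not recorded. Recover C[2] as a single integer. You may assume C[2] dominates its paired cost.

C[2] = 9

step 0 | dur = L[0]=5 = 5
step 1 | dur = max(L[1]=6, C[0]=3) = 6
step 2 | dur = max(L[2]=5, C[1]=9) = 9
step 3 | dur = max(L[3]=7, C[2]=?) = C[2]  (unknown; binding)
step 4 | dur = max(L[4]=2, C[3]=2) = 2
step 5 | dur = max(L[5]=6, C[4]=4) = 6
step 6 | dur = max(L[6]=6, C[5]=7) = 7
step 7 | dur = max(L[7]=9, C[6]=8) = 9
step 8 | dur = max(L[8]=2, C[7]=9) = 9
step 9 | dur = C[8]=8 = 8
sum of known step durations = 61
dur[3] = total - known = 70 - 61 = 9
C[2] is the binding max in step 3, so C[2] = dur[3] = 9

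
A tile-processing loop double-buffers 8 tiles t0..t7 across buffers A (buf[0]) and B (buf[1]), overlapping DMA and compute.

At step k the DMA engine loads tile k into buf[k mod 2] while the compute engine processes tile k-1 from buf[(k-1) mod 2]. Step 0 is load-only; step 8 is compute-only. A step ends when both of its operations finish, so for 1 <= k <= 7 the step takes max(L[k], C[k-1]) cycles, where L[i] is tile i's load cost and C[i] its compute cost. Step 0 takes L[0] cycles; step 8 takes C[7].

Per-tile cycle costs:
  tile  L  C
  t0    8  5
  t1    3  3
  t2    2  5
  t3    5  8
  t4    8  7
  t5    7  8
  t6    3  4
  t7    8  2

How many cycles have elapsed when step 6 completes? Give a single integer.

  0. 8=8c; end=8; A:t0 B:-
  1. max(3,5)=5c; end=13; A:t0 B:t1
  2. max(2,3)=3c; end=16; A:t2 B:t1
  3. max(5,5)=5c; end=21; A:t2 B:t3
  4. max(8,8)=8c; end=29; A:t4 B:t3
  5. max(7,7)=7c; end=36; A:t4 B:t5
  6. max(3,8)=8c; end=44; A:t6 B:t5
  7. max(8,4)=8c; end=52; A:t6 B:t7
  8. 2=2c; end=54; A:t6 B:t7

end_cycle[6] = 44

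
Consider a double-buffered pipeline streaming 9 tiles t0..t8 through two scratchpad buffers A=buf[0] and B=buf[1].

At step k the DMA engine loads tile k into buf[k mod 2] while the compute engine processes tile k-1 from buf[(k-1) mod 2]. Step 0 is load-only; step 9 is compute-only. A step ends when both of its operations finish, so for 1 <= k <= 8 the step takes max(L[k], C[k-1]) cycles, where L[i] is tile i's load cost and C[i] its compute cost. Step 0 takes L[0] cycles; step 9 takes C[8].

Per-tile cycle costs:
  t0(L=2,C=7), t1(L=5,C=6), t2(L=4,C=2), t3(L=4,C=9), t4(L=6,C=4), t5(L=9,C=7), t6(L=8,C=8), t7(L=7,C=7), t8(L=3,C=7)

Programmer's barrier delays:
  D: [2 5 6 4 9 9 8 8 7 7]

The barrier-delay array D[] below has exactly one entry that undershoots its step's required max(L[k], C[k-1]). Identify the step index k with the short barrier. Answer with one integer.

hazard at step 1

step 0: need L[0]=2 = 2; D[0]=2 ok
step 1: need max(L[1]=5,C[0]=7) = 7; D[1]=5 SHORT
step 2: need max(L[2]=4,C[1]=6) = 6; D[2]=6 ok
step 3: need max(L[3]=4,C[2]=2) = 4; D[3]=4 ok
step 4: need max(L[4]=6,C[3]=9) = 9; D[4]=9 ok
step 5: need max(L[5]=9,C[4]=4) = 9; D[5]=9 ok
step 6: need max(L[6]=8,C[5]=7) = 8; D[6]=8 ok
step 7: need max(L[7]=7,C[6]=8) = 8; D[7]=8 ok
step 8: need max(L[8]=3,C[7]=7) = 7; D[8]=7 ok
step 9: need C[8]=7 = 7; D[9]=7 ok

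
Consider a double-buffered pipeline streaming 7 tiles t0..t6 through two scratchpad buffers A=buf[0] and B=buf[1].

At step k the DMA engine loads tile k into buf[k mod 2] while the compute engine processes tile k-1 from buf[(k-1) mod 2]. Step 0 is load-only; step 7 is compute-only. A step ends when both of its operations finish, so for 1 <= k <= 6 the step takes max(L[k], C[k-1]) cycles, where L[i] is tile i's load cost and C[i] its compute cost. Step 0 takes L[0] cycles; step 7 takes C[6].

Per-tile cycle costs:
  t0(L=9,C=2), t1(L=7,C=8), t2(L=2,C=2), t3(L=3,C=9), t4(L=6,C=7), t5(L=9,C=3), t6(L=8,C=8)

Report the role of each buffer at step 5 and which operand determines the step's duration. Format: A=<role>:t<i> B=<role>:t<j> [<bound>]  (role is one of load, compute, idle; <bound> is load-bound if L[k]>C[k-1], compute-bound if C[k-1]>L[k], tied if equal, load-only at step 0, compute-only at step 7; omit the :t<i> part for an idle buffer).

[0] DMA t0→A (9c) ∥ CU idle ⇒ 9c, clock 9
[1] DMA t1→B (7c) ∥ CU A:t0 (2c) ⇒ 7c, clock 16
[2] DMA t2→A (2c) ∥ CU B:t1 (8c) ⇒ 8c, clock 24
[3] DMA t3→B (3c) ∥ CU A:t2 (2c) ⇒ 3c, clock 27
[4] DMA t4→A (6c) ∥ CU B:t3 (9c) ⇒ 9c, clock 36
[5] DMA t5→B (9c) ∥ CU A:t4 (7c) ⇒ 9c, clock 45
[6] DMA t6→A (8c) ∥ CU B:t5 (3c) ⇒ 8c, clock 53
[7] DMA idle ∥ CU A:t6 (8c) ⇒ 8c, clock 61

step 5: A=compute:t4 B=load:t5 [load-bound]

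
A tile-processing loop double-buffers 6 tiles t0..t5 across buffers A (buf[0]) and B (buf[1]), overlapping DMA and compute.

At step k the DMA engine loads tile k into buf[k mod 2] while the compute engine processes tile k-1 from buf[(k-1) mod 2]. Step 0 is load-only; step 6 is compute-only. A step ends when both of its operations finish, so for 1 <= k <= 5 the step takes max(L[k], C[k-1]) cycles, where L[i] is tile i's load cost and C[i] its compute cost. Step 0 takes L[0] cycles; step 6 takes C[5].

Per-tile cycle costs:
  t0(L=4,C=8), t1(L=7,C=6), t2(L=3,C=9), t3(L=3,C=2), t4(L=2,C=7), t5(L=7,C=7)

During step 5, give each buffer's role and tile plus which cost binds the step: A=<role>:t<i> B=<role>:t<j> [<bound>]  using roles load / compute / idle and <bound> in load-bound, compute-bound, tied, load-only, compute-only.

step 5: A=compute:t4 B=load:t5 [tied]

k=0 load=t0/4c comp=- wait=4 total=4
k=1 load=t1/7c comp=t0/8c wait=8 total=12
k=2 load=t2/3c comp=t1/6c wait=6 total=18
k=3 load=t3/3c comp=t2/9c wait=9 total=27
k=4 load=t4/2c comp=t3/2c wait=2 total=29
k=5 load=t5/7c comp=t4/7c wait=7 total=36
k=6 load=- comp=t5/7c wait=7 total=43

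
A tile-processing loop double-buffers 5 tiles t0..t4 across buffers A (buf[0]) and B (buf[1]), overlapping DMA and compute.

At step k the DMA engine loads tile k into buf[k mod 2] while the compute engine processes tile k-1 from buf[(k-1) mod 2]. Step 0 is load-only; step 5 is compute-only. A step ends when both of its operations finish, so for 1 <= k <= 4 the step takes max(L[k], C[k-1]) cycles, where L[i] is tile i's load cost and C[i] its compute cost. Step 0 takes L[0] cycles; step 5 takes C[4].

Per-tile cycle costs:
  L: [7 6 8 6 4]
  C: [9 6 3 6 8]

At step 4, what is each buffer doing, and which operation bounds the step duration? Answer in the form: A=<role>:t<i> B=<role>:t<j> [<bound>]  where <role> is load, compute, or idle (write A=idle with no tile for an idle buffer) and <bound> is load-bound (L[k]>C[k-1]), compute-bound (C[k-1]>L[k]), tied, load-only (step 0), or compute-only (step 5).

step 4: A=load:t4 B=compute:t3 [compute-bound]

step 0: L[0]=7 → dur=7, Σ=7 | A=load:t0 B=idle [load-only]
step 1: L[1]=6 C[0]=9 → dur=9, Σ=16 | A=compute:t0 B=load:t1 [compute-bound]
step 2: L[2]=8 C[1]=6 → dur=8, Σ=24 | A=load:t2 B=compute:t1 [load-bound]
step 3: L[3]=6 C[2]=3 → dur=6, Σ=30 | A=compute:t2 B=load:t3 [load-bound]
step 4: L[4]=4 C[3]=6 → dur=6, Σ=36 | A=load:t4 B=compute:t3 [compute-bound]
step 5: C[4]=8 → dur=8, Σ=44 | A=compute:t4 B=idle [compute-only]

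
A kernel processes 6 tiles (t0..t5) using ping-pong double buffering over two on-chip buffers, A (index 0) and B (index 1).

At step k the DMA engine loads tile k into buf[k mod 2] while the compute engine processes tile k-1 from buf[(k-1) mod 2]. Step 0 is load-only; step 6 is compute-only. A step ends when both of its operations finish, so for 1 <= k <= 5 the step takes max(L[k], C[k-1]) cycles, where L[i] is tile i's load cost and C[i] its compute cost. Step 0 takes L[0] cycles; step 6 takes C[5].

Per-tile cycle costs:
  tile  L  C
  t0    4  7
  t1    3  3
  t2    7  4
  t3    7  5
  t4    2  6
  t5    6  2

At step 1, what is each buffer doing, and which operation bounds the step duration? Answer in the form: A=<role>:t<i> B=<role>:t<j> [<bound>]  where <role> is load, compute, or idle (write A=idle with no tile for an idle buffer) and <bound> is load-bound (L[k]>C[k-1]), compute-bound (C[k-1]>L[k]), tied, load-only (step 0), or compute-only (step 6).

step 1: A=compute:t0 B=load:t1 [compute-bound]

k=0 load=t0/4c comp=- wait=4 total=4
k=1 load=t1/3c comp=t0/7c wait=7 total=11
k=2 load=t2/7c comp=t1/3c wait=7 total=18
k=3 load=t3/7c comp=t2/4c wait=7 total=25
k=4 load=t4/2c comp=t3/5c wait=5 total=30
k=5 load=t5/6c comp=t4/6c wait=6 total=36
k=6 load=- comp=t5/2c wait=2 total=38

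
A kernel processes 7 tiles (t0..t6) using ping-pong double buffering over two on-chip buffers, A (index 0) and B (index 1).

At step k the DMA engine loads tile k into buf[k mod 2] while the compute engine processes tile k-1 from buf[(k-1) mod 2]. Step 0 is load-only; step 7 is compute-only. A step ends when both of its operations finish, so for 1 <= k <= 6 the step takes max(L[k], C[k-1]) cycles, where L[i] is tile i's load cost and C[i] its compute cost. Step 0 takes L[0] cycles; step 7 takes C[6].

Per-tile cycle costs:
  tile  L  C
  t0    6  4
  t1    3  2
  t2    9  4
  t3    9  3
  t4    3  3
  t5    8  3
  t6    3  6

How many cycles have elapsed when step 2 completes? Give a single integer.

step 0: L[0]=6 → dur=6, Σ=6 | A=load:t0 B=idle [load-only]
step 1: L[1]=3 C[0]=4 → dur=4, Σ=10 | A=compute:t0 B=load:t1 [compute-bound]
step 2: L[2]=9 C[1]=2 → dur=9, Σ=19 | A=load:t2 B=compute:t1 [load-bound]
step 3: L[3]=9 C[2]=4 → dur=9, Σ=28 | A=compute:t2 B=load:t3 [load-bound]
step 4: L[4]=3 C[3]=3 → dur=3, Σ=31 | A=load:t4 B=compute:t3 [tied]
step 5: L[5]=8 C[4]=3 → dur=8, Σ=39 | A=compute:t4 B=load:t5 [load-bound]
step 6: L[6]=3 C[5]=3 → dur=3, Σ=42 | A=load:t6 B=compute:t5 [tied]
step 7: C[6]=6 → dur=6, Σ=48 | A=compute:t6 B=idle [compute-only]

end_cycle[2] = 19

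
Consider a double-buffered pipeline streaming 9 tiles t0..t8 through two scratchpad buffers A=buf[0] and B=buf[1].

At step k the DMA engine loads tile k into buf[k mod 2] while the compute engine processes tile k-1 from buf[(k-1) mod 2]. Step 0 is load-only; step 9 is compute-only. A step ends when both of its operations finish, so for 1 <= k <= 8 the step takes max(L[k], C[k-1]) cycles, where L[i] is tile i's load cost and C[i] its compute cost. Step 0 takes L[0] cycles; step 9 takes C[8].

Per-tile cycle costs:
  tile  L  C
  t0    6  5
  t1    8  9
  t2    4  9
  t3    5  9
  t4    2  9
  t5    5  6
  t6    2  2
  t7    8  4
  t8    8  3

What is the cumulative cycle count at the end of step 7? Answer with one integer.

end_cycle[7] = 64

k=0 load=t0/6c comp=- wait=6 total=6
k=1 load=t1/8c comp=t0/5c wait=8 total=14
k=2 load=t2/4c comp=t1/9c wait=9 total=23
k=3 load=t3/5c comp=t2/9c wait=9 total=32
k=4 load=t4/2c comp=t3/9c wait=9 total=41
k=5 load=t5/5c comp=t4/9c wait=9 total=50
k=6 load=t6/2c comp=t5/6c wait=6 total=56
k=7 load=t7/8c comp=t6/2c wait=8 total=64
k=8 load=t8/8c comp=t7/4c wait=8 total=72
k=9 load=- comp=t8/3c wait=3 total=75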